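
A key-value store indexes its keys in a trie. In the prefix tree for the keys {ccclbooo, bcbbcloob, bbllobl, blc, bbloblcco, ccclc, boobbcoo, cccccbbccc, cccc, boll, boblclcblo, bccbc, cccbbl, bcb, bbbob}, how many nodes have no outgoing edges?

A leaf is a node with no children — equivalently, the end of a word that is not a proper prefix of any other stored word.
Those words: "bbbob", "bbllobl", "bbloblcco", "bcbbcloob", "bccbc", "blc", "boblclcblo", "boll", "boobbcoo", "cccbbl", "cccccbbccc", "ccclbooo", "ccclc"
Leaf count: 13

13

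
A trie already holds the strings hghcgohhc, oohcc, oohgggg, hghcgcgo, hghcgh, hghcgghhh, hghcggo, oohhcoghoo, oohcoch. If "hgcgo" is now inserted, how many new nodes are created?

"hg" is already a path in the trie; the remaining "cgo" must be added.
Each of the 3 remaining characters creates one node.

3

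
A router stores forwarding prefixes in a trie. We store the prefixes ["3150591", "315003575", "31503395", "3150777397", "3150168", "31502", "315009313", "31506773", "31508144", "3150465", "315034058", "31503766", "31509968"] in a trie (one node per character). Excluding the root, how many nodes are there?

52

Trace insertions, counting only characters that open a new branch:
  "3150591" → 7 new (3, 1, 5, 0, 5, 9, 1)
  "315003575" → prefix "3150" already present; 5 new (0, 3, 5, 7, 5)
  "31503395" → prefix "3150" already present; 4 new (3, 3, 9, 5)
  "3150777397" → prefix "3150" already present; 6 new (7, 7, 7, 3, 9, 7)
  "3150168" → prefix "3150" already present; 3 new (1, 6, 8)
  "31502" → prefix "3150" already present; 1 new (2)
  "315009313" → prefix "31500" already present; 4 new (9, 3, 1, 3)
  "31506773" → prefix "3150" already present; 4 new (6, 7, 7, 3)
  "31508144" → prefix "3150" already present; 4 new (8, 1, 4, 4)
  "3150465" → prefix "3150" already present; 3 new (4, 6, 5)
  "315034058" → prefix "31503" already present; 4 new (4, 0, 5, 8)
  "31503766" → prefix "31503" already present; 3 new (7, 6, 6)
  "31509968" → prefix "3150" already present; 4 new (9, 9, 6, 8)
Total nodes = 7 + 5 + 4 + 6 + 3 + 1 + 4 + 4 + 4 + 3 + 4 + 3 + 4 = 52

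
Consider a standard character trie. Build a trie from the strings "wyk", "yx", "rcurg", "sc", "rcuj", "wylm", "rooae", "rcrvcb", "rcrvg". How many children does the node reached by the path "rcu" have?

2

The children of the "rcu" node are the distinct next characters among strings starting with "rcu".
Distinct next characters after "rcu": j, r.
That node has 2 child edges.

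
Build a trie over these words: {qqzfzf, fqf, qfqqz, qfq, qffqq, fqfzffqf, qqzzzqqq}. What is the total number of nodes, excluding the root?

26

Trie structure (* marks end of a word):
(root)
├─ f
│  └─ q
│     └─ f *
│        └─ z
│           └─ f
│              └─ f
│                 └─ q
│                    └─ f *
└─ q
   ├─ f
   │  ├─ f
   │  │  └─ q
   │  │     └─ q *
   │  └─ q *
   │     └─ q
   │        └─ z *
   └─ q
      └─ z
         ├─ f
         │  └─ z
         │     └─ f *
         └─ z
            └─ z
               └─ q
                  └─ q
                     └─ q *
Counting every labelled node above: 26.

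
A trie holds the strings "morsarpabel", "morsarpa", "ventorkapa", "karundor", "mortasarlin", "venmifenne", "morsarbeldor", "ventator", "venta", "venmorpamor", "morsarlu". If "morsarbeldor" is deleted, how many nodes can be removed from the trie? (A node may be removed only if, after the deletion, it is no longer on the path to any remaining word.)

6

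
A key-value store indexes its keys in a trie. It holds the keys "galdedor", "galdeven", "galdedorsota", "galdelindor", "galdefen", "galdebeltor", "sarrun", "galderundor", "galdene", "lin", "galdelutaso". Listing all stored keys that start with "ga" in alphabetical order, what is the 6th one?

galdelutaso

DFS of the "ga" subtree visits, in order: "galdebeltor", "galdedor", "galdedorsota", "galdefen", "galdelindor", "galdelutaso", "galdene", "galderundor", "galdeven"
The 6th is galdelutaso.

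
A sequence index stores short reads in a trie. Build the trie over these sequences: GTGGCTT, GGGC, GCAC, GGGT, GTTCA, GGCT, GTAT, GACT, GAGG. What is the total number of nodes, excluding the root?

Trace insertions, counting only characters that open a new branch:
  "GTGGCTT" → 7 new (G, T, G, G, C, T, T)
  "GGGC" → prefix "G" already present; 3 new (G, G, C)
  "GCAC" → prefix "G" already present; 3 new (C, A, C)
  "GGGT" → prefix "GGG" already present; 1 new (T)
  "GTTCA" → prefix "GT" already present; 3 new (T, C, A)
  "GGCT" → prefix "GG" already present; 2 new (C, T)
  "GTAT" → prefix "GT" already present; 2 new (A, T)
  "GACT" → prefix "G" already present; 3 new (A, C, T)
  "GAGG" → prefix "GA" already present; 2 new (G, G)
Total nodes = 7 + 3 + 3 + 1 + 3 + 2 + 2 + 3 + 2 = 26

26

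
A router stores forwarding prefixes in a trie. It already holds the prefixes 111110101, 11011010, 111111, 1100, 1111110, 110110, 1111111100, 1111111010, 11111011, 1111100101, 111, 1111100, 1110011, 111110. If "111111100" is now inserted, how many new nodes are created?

The longest prefix of "111111100" already in the trie is "11111110" (length 8).
So 9 − 8 = 1 new nodes.

1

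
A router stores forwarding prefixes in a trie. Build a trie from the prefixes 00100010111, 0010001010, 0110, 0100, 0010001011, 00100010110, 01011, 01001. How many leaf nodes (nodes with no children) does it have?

6

Leaves are exactly the stored words that no other stored word extends.
Those words: "0010001010", "00100010110", "00100010111", "01001", "01011", "0110"
Leaf count: 6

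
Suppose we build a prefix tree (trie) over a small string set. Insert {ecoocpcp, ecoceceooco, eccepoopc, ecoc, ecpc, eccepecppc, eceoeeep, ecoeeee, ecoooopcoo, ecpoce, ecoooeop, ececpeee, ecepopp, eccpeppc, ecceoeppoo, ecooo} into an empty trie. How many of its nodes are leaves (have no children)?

A leaf is a node with no children — equivalently, the end of a word that is not a proper prefix of any other stored word.
Those words: "ecceoeppoo", "eccepecppc", "eccepoopc", "eccpeppc", "ececpeee", "eceoeeep", "ecepopp", "ecoceceooco", "ecoeeee", "ecoocpcp", "ecoooeop", "ecoooopcoo", "ecpc", "ecpoce"
Leaf count: 14

14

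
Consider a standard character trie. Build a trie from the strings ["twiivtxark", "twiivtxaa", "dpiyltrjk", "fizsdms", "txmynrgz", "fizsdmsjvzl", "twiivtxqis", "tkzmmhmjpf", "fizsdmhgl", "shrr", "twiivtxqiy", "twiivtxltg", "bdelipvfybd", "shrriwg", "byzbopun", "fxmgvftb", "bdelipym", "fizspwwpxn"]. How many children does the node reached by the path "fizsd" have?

1

Follow the path "fizsd" to its node, then look at its outgoing edges.
Distinct next characters after "fizsd": m.
That node has 1 child edge.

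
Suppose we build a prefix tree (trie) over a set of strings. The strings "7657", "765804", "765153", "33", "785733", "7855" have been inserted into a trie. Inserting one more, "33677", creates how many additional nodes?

3

Walking "33677" from the root, the first 2 characters ("33") follow existing edges; "6" is the first miss.
New nodes needed: |"33677"| − 2 = 5 − 2 = 3.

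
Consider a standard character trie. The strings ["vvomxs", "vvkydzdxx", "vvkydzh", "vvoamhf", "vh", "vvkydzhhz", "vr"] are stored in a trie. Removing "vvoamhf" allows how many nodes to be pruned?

4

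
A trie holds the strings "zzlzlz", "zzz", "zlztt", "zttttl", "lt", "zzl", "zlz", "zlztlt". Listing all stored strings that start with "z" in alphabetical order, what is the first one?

zlz

Words with prefix "z", in lexicographic order: "zlz", "zlztlt", "zlztt", "zttttl", "zzl", "zzlzlz", "zzz"
Position 1: zlz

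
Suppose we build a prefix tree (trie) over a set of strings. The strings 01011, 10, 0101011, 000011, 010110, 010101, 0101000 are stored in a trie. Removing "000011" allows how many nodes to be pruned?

Walk "000011" from the leaf back toward the root, removing each node that no remaining word uses.
The suffix "00011" (5 nodes) is used only by "000011"; the node for "0" still has the child "1", so pruning stops there.
Nodes removed: 5

5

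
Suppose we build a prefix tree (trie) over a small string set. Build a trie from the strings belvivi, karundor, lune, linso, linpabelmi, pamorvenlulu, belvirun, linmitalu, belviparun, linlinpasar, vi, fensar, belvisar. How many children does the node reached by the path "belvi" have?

4

Follow the path "belvi" to its node, then look at its outgoing edges.
Characters that immediately follow "belvi" among the stored strings: {p, r, s, v}.
That node has 4 child edges.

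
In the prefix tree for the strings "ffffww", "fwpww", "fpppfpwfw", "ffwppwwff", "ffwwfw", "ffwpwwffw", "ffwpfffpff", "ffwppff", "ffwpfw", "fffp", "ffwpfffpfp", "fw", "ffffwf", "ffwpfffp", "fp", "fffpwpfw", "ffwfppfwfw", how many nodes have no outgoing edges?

13

A leaf is a node with no children — equivalently, the end of a word that is not a proper prefix of any other stored word.
Those words: "ffffwf", "ffffww", "fffpwpfw", "ffwfppfwfw", "ffwpfffpff", "ffwpfffpfp", "ffwpfw", "ffwppff", "ffwppwwff", "ffwpwwffw", "ffwwfw", "fpppfpwfw", "fwpww"
Leaf count: 13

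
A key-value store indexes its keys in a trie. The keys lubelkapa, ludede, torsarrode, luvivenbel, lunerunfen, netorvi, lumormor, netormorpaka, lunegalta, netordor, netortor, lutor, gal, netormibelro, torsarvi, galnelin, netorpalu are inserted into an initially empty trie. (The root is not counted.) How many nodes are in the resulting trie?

93

For each word, the new-node count is its length minus the longest prefix already in the trie:
  "lubelkapa" → 9 new (l, u, b, e, l, k, a, p, a)
  "ludede" → prefix "lu" already present; 4 new (d, e, d, e)
  "torsarrode" → 10 new (t, o, r, s, a, r, r, o, d, e)
  "luvivenbel" → prefix "lu" already present; 8 new (v, i, v, e, n, b, e, l)
  "lunerunfen" → prefix "lu" already present; 8 new (n, e, r, u, n, f, e, n)
  "netorvi" → 7 new (n, e, t, o, r, v, i)
  "lumormor" → prefix "lu" already present; 6 new (m, o, r, m, o, r)
  "netormorpaka" → prefix "netor" already present; 7 new (m, o, r, p, a, k, a)
  "lunegalta" → prefix "lune" already present; 5 new (g, a, l, t, a)
  "netordor" → prefix "netor" already present; 3 new (d, o, r)
  "netortor" → prefix "netor" already present; 3 new (t, o, r)
  "lutor" → prefix "lu" already present; 3 new (t, o, r)
  "gal" → 3 new (g, a, l)
  "netormibelro" → prefix "netorm" already present; 6 new (i, b, e, l, r, o)
  "torsarvi" → prefix "torsar" already present; 2 new (v, i)
  "galnelin" → prefix "gal" already present; 5 new (n, e, l, i, n)
  "netorpalu" → prefix "netor" already present; 4 new (p, a, l, u)
Total nodes = 9 + 4 + 10 + 8 + 8 + 7 + 6 + 7 + 5 + 3 + 3 + 3 + 3 + 6 + 2 + 5 + 4 = 93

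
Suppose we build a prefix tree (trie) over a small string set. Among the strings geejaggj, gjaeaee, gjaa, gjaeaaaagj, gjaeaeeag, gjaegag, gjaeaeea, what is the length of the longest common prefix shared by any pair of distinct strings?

The deepest shared node is where two words last agree before diverging.
e.g. "gjaeaeea" and "gjaeaeeag" share the prefix "gjaeaeea" of length 8; no pair shares a longer one.
Longest shared-prefix length: 8

8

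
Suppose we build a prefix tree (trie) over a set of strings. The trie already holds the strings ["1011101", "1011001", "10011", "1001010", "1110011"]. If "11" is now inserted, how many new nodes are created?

0

"11" is already a full path in the trie; only an end-marker is added.
No new nodes are needed: 0.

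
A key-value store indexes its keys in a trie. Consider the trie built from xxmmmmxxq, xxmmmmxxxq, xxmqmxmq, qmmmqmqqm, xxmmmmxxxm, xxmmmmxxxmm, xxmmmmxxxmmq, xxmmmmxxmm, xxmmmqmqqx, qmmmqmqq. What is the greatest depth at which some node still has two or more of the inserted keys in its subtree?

11

Look for the deepest trie node that still has at least two words in its subtree.
"xxmmmmxxxmm" and "xxmmmmxxxmmq" agree on "xxmmmmxxxmm" (11 characters) before diverging; nothing deeper is shared.
Longest shared-prefix length: 11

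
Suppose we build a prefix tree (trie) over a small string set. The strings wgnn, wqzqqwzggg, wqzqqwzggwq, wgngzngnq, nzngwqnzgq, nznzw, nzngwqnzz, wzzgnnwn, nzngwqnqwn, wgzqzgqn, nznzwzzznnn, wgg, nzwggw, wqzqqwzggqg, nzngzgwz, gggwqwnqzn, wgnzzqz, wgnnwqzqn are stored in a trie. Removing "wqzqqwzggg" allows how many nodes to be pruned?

After clearing the end-marker at "wqzqqwzggg", prune upward until reaching a node still needed by another word.
The suffix "g" (1 node) is used only by "wqzqqwzggg"; the node for "wqzqqwzgg" still has the child "w", so pruning stops there.
Nodes removed: 1

1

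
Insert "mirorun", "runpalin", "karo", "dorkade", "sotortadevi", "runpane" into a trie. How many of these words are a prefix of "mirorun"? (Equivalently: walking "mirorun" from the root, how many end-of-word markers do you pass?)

1

Walk "mirorun" from the root; an end-of-word marker is hit whenever a stored word is a prefix of "mirorun".
Prefixes of the query that are stored words: "mirorun"
Count: 1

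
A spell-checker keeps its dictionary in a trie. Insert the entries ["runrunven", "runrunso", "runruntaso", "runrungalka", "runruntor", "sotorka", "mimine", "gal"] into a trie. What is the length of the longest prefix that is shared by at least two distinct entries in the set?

Look for the deepest trie node that still has at least two words in its subtree.
"runruntaso" and "runruntor" agree on "runrunt" (7 characters) before diverging; nothing deeper is shared.
Longest shared-prefix length: 7

7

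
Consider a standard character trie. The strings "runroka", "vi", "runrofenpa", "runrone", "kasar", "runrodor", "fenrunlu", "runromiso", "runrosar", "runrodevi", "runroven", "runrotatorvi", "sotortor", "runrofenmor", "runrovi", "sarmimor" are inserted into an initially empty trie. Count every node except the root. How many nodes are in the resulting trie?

Count nodes per top-level branch (shared prefixes stored once):
  'f'-branch (fenrunlu): 8 nodes
  'k'-branch (kasar): 5 nodes
  'r'-branch (runrodevi, runrodor, runrofenmor, runrofenpa, runroka, runromiso, runrone, runrosar, runrotatorvi, runroven, runrovi): 41 nodes
  's'-branch (sarmimor, sotortor): 15 nodes
  'v'-branch (vi): 2 nodes
Sum: 71

71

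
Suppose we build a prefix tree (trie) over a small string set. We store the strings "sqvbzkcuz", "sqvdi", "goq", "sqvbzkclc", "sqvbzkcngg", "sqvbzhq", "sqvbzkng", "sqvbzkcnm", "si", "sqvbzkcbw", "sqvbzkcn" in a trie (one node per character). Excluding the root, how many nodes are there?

27

Count nodes per top-level branch (shared prefixes stored once):
  'g'-branch (goq): 3 nodes
  's'-branch (si, sqvbzhq, sqvbzkcbw, sqvbzkclc, sqvbzkcn, sqvbzkcngg, sqvbzkcnm, sqvbzkcuz, sqvbzkng, sqvdi): 24 nodes
Sum: 27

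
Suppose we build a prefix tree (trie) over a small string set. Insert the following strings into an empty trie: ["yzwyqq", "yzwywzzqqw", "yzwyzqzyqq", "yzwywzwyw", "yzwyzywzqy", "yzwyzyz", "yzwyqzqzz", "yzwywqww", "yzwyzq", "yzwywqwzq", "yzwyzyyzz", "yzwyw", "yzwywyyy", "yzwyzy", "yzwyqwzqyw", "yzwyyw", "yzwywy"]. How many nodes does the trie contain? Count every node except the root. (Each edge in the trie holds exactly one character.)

49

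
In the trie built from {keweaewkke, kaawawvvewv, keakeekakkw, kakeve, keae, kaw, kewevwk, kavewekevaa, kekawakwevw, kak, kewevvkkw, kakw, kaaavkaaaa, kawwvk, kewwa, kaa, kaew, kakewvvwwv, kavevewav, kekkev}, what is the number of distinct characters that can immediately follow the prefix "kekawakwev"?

1

Follow the path "kekawakwev" to its node, then look at its outgoing edges.
Characters that immediately follow "kekawakwev" among the stored strings: {w}.
That node has 1 child edge.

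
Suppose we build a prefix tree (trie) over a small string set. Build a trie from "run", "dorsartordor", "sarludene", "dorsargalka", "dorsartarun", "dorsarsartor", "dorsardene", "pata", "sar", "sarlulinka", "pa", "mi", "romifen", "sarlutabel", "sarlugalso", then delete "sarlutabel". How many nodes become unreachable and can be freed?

Walk "sarlutabel" from the leaf back toward the root, removing each node that no remaining word uses.
The suffix "tabel" (5 nodes) is used only by "sarlutabel"; the node for "sarlu" still has the child "d", so pruning stops there.
Nodes removed: 5

5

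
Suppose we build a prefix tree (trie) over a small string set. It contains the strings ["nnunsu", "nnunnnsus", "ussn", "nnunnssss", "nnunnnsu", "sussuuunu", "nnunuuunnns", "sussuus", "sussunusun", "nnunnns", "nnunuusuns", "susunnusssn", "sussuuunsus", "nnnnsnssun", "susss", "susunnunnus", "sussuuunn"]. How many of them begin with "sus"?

Traverse to the node for "sus", then collect every word in that subtree.
Matches: "susss", "sussunusun", "sussuus", "sussuuunn", "sussuuunsus", "sussuuunu", "susunnunnus", "susunnusssn"
Count: 8

8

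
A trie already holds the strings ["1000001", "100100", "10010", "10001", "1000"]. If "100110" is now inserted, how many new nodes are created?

"1001" is already a path in the trie; the remaining "10" must be added.
New nodes needed: |"100110"| − 4 = 6 − 4 = 2.

2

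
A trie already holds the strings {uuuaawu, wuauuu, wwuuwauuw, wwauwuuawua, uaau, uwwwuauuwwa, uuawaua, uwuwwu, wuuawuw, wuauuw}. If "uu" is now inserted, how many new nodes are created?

Every character of "uu" already lies on an existing path (it is a prefix of some stored word).
No new nodes are needed: 0.

0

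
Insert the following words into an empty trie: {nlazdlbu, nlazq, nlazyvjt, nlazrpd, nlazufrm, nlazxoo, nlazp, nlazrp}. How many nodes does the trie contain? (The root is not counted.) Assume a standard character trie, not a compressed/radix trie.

Count nodes per top-level branch (shared prefixes stored once):
  'n'-branch (nlazdlbu, nlazp, nlazq, nlazrp, nlazrpd, nlazufrm, nlazxoo, nlazyvjt): 24 nodes
Sum: 24

24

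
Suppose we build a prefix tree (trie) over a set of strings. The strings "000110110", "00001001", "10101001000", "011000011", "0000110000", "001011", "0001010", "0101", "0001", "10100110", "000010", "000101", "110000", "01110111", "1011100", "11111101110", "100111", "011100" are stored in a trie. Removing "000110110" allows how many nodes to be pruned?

5

After clearing the end-marker at "000110110", prune upward until reaching a node still needed by another word.
The suffix "10110" (5 nodes) is used only by "000110110"; the node for "0001" still has the child "0", so pruning stops there.
Nodes removed: 5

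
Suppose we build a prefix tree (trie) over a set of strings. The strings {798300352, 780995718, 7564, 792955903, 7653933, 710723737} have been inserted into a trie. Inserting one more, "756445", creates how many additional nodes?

2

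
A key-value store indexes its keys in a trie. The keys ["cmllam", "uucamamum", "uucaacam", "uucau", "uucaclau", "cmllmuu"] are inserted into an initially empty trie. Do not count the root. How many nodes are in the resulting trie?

27

Count nodes per top-level branch (shared prefixes stored once):
  'c'-branch (cmllam, cmllmuu): 9 nodes
  'u'-branch (uucaacam, uucaclau, uucamamum, uucau): 18 nodes
Sum: 27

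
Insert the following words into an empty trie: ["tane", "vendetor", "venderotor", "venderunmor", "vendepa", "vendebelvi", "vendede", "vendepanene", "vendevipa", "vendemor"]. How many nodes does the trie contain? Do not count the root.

42

For each word, the new-node count is its length minus the longest prefix already in the trie:
  "tane" → 4 new (t, a, n, e)
  "vendetor" → 8 new (v, e, n, d, e, t, o, r)
  "venderotor" → prefix "vende" already present; 5 new (r, o, t, o, r)
  "venderunmor" → prefix "vender" already present; 5 new (u, n, m, o, r)
  "vendepa" → prefix "vende" already present; 2 new (p, a)
  "vendebelvi" → prefix "vende" already present; 5 new (b, e, l, v, i)
  "vendede" → prefix "vende" already present; 2 new (d, e)
  "vendepanene" → prefix "vendepa" already present; 4 new (n, e, n, e)
  "vendevipa" → prefix "vende" already present; 4 new (v, i, p, a)
  "vendemor" → prefix "vende" already present; 3 new (m, o, r)
Total nodes = 4 + 8 + 5 + 5 + 2 + 5 + 2 + 4 + 4 + 3 = 42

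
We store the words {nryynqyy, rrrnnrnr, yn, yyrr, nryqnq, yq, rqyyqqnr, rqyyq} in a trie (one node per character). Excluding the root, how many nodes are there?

32

Trie structure (* marks end of a word):
(root)
├─ n
│  └─ r
│     └─ y
│        ├─ q
│        │  └─ n
│        │     └─ q *
│        └─ y
│           └─ n
│              └─ q
│                 └─ y
│                    └─ y *
├─ r
│  ├─ q
│  │  └─ y
│  │     └─ y
│  │        └─ q *
│  │           └─ q
│  │              └─ n
│  │                 └─ r *
│  └─ r
│     └─ r
│        └─ n
│           └─ n
│              └─ r
│                 └─ n
│                    └─ r *
└─ y
   ├─ n *
   ├─ q *
   └─ y
      └─ r
         └─ r *
Counting every labelled node above: 32.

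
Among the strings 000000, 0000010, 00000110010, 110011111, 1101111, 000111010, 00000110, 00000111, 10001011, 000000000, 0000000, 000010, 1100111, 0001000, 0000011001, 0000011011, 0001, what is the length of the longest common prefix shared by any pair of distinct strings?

10

Look for the deepest trie node that still has at least two words in its subtree.
e.g. "0000011001" and "00000110010" share the prefix "0000011001" of length 10; no pair shares a longer one.
Longest shared-prefix length: 10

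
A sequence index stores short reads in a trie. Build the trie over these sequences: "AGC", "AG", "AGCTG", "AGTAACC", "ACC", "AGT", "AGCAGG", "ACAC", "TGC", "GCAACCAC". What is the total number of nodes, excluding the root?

28

Count nodes per top-level branch (shared prefixes stored once):
  'A'-branch (ACAC, ACC, AG, AGC, AGCAGG, AGCTG, AGT, AGTAACC): 17 nodes
  'G'-branch (GCAACCAC): 8 nodes
  'T'-branch (TGC): 3 nodes
Sum: 28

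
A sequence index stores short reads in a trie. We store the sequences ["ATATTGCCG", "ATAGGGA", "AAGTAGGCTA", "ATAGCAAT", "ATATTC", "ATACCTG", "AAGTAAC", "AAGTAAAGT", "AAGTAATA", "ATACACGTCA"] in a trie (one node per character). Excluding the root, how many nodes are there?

44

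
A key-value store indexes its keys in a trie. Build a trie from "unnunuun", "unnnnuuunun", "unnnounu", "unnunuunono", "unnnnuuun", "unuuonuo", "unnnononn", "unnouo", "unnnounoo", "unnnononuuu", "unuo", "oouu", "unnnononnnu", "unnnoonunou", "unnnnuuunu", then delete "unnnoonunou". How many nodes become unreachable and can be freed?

6

Walk "unnnoonunou" from the leaf back toward the root, removing each node that no remaining word uses.
The suffix "onunou" (6 nodes) is used only by "unnnoonunou"; the node for "unnno" still has the child "u", so pruning stops there.
Nodes removed: 6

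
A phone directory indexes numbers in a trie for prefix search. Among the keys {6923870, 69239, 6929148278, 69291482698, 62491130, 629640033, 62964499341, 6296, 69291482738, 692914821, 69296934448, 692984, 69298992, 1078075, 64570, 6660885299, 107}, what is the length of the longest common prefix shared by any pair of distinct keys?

Equivalently: take the maximum, over all pairs, of their longest common prefix length.
"69291482738" and "6929148278" agree on "692914827" (9 characters) before diverging; nothing deeper is shared.
Longest shared-prefix length: 9

9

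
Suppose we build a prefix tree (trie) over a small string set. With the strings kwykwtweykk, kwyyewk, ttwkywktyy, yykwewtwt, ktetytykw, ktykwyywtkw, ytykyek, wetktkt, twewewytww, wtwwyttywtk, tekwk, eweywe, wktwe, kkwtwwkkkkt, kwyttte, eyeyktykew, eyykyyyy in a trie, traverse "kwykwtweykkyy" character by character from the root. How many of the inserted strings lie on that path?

1

Traverse "kwykwtweykkyy" character by character; count nodes along the way that are marked as word ends.
Prefixes of the query that are stored words: "kwykwtweykk"
Count: 1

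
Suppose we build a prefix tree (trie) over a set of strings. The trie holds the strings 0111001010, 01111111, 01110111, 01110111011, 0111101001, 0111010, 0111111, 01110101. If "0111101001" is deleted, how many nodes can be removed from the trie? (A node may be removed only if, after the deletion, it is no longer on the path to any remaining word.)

After clearing the end-marker at "0111101001", prune upward until reaching a node still needed by another word.
The suffix "01001" (5 nodes) is used only by "0111101001"; the node for "01111" still has the child "1", so pruning stops there.
Nodes removed: 5

5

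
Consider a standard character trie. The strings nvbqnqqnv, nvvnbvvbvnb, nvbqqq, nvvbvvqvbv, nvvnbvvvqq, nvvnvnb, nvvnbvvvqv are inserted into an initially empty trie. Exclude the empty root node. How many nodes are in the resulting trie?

Count nodes per top-level branch (shared prefixes stored once):
  'n'-branch (nvbqnqqnv, nvbqqq, nvvbvvqvbv, nvvnbvvbvnb, nvvnbvvvqq, nvvnbvvvqv, nvvnvnb): 34 nodes
Sum: 34

34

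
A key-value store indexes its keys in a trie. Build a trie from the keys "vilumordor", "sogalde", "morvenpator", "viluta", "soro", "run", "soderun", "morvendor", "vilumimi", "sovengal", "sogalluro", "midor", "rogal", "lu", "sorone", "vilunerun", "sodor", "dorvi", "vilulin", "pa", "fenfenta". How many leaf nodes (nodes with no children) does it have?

20

A leaf is a node with no children — equivalently, the end of a word that is not a proper prefix of any other stored word.
Those words: "dorvi", "fenfenta", "lu", "midor", "morvendor", "morvenpator", "pa", "rogal", "run", "soderun", "sodor", "sogalde", "sogalluro", "sorone", "sovengal", "vilulin", "vilumimi", "vilumordor", "vilunerun", "viluta"
Leaf count: 20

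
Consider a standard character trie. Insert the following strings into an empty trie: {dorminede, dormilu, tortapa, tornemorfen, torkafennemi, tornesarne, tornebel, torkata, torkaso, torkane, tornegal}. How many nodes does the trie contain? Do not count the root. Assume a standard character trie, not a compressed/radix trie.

Count nodes per top-level branch (shared prefixes stored once):
  'd'-branch (dormilu, dorminede): 11 nodes
  't'-branch (torkafennemi, torkane, torkaso, torkata, tornebel, tornegal, tornemorfen, tornesarne, tortapa): 41 nodes
Sum: 52

52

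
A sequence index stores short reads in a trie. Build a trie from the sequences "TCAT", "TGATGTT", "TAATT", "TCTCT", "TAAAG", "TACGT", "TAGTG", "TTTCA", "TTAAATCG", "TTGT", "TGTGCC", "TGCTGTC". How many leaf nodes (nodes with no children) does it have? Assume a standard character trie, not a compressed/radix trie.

Leaves are exactly the stored words that no other stored word extends.
Those words: "TAAAG", "TAATT", "TACGT", "TAGTG", "TCAT", "TCTCT", "TGATGTT", "TGCTGTC", "TGTGCC", "TTAAATCG", "TTGT", "TTTCA"
Leaf count: 12

12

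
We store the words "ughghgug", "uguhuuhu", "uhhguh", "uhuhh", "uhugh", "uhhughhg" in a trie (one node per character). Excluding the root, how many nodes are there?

29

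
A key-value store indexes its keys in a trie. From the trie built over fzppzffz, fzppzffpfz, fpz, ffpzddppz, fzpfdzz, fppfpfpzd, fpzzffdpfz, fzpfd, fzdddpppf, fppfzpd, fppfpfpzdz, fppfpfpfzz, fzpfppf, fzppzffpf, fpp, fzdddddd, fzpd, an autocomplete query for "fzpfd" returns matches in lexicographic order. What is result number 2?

fzpfdzz

Filter for "fzpfd…" and sort: "fzpfd", "fzpfdzz"
Position 2: fzpfdzz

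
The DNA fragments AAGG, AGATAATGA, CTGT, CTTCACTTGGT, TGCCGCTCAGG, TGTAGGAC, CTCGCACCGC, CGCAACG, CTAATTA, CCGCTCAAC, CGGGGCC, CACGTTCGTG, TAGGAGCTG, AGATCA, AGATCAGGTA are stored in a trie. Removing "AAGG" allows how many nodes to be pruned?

3

Walk "AAGG" from the leaf back toward the root, removing each node that no remaining word uses.
The suffix "AGG" (3 nodes) is used only by "AAGG"; the node for "A" still has the child "G", so pruning stops there.
Nodes removed: 3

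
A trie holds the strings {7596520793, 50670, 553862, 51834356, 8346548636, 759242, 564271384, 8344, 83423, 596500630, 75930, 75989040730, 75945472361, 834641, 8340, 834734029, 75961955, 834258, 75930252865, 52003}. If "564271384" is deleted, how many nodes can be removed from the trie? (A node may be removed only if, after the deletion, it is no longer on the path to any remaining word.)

After clearing the end-marker at "564271384", prune upward until reaching a node still needed by another word.
The suffix "64271384" (8 nodes) is used only by "564271384"; the node for "5" still has the child "0", so pruning stops there.
Nodes removed: 8

8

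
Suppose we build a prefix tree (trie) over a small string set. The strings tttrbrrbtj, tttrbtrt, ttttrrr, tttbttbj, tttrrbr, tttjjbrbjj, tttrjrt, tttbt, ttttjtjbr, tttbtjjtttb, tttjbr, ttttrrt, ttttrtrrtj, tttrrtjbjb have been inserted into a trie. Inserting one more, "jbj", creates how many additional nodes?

3

No existing word starts with "j", so every character of "jbj" needs a new node.
3 − 0 = 3 new nodes.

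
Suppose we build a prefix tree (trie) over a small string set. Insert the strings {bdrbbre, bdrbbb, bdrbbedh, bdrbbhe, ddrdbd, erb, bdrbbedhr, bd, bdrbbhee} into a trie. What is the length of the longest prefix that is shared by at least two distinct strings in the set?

Look for the deepest trie node that still has at least two words in its subtree.
e.g. "bdrbbedh" and "bdrbbedhr" share the prefix "bdrbbedh" of length 8; no pair shares a longer one.
Longest shared-prefix length: 8

8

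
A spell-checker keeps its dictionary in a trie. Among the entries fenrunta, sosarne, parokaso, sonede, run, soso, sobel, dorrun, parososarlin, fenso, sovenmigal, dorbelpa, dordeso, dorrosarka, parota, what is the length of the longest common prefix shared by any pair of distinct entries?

4

The deepest shared node is where two words last agree before diverging.
e.g. "dorrosarka" and "dorrun" share the prefix "dorr" of length 4; no pair shares a longer one.
Longest shared-prefix length: 4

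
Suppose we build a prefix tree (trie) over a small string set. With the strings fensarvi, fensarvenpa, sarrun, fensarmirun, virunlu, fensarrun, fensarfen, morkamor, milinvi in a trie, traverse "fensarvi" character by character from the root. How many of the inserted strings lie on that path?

Traverse "fensarvi" character by character; count nodes along the way that are marked as word ends.
Prefixes of the query that are stored words: "fensarvi"
Count: 1

1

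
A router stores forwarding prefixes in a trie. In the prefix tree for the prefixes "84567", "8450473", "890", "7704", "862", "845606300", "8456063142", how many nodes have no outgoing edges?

7

Leaves are exactly the stored words that no other stored word extends.
Those words: "7704", "8450473", "845606300", "8456063142", "84567", "862", "890"
Leaf count: 7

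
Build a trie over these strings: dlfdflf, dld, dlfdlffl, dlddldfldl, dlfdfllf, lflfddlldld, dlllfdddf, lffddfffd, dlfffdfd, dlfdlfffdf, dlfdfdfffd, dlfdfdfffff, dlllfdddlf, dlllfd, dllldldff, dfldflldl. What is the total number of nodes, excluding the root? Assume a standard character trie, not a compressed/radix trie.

76

Count nodes per top-level branch (shared prefixes stored once):
  'd'-branch (dfldflldl, dld, dlddldfldl, dlfdfdfffd, dlfdfdfffff, dlfdflf, dlfdfllf, dlfdlfffdf, dlfdlffl, dlfffdfd, dllldldff, dlllfd, dlllfdddf, dlllfdddlf): 58 nodes
  'l'-branch (lffddfffd, lflfddlldld): 18 nodes
Sum: 76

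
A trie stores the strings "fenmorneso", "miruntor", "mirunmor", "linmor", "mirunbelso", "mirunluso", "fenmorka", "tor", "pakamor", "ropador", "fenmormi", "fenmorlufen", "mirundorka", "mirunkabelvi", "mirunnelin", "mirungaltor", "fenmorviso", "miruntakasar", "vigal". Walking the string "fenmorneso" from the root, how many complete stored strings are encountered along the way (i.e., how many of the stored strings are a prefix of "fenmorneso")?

1

Check each prefix of "fenmorneso" against the stored set — each match is an end-marker on the path.
Prefixes of the query that are stored words: "fenmorneso"
Count: 1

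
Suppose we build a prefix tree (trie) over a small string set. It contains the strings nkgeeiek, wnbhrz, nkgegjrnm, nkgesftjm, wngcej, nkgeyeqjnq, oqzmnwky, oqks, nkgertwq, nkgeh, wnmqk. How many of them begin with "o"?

Walk to "o"; the words in its subtree are exactly those with that prefix.
Matches: "oqks", "oqzmnwky"
Count: 2

2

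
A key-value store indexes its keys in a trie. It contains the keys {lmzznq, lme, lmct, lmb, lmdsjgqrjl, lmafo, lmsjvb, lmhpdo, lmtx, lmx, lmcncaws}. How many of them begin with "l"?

Filter for entries beginning with "l":
Words under "l": lmafo, lmb, lmcncaws, lmct, lmdsjgqrjl, lme, lmhpdo, lmsjvb, lmtx, lmx, lmzznq
Count: 11

11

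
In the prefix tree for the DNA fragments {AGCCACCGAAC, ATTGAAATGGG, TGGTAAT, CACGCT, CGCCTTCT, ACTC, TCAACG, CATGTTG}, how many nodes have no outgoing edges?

Leaves are exactly the stored words that no other stored word extends.
Those words: "ACTC", "AGCCACCGAAC", "ATTGAAATGGG", "CACGCT", "CATGTTG", "CGCCTTCT", "TCAACG", "TGGTAAT"
Leaf count: 8

8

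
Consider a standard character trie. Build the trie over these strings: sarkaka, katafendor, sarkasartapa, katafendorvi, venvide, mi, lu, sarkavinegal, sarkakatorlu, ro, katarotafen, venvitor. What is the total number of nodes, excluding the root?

61

Trace insertions, counting only characters that open a new branch:
  "sarkaka" → 7 new (s, a, r, k, a, k, a)
  "katafendor" → 10 new (k, a, t, a, f, e, n, d, o, r)
  "sarkasartapa" → prefix "sarka" already present; 7 new (s, a, r, t, a, p, a)
  "katafendorvi" → prefix "katafendor" already present; 2 new (v, i)
  "venvide" → 7 new (v, e, n, v, i, d, e)
  "mi" → 2 new (m, i)
  "lu" → 2 new (l, u)
  "sarkavinegal" → prefix "sarka" already present; 7 new (v, i, n, e, g, a, l)
  "sarkakatorlu" → prefix "sarkaka" already present; 5 new (t, o, r, l, u)
  "ro" → 2 new (r, o)
  "katarotafen" → prefix "kata" already present; 7 new (r, o, t, a, f, e, n)
  "venvitor" → prefix "venvi" already present; 3 new (t, o, r)
Total nodes = 7 + 10 + 7 + 2 + 7 + 2 + 2 + 7 + 5 + 2 + 7 + 3 = 61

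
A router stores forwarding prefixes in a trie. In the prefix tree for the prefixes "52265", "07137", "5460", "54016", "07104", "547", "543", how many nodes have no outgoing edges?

7

Leaves are exactly the stored words that no other stored word extends.
Those words: "07104", "07137", "52265", "54016", "543", "5460", "547"
Leaf count: 7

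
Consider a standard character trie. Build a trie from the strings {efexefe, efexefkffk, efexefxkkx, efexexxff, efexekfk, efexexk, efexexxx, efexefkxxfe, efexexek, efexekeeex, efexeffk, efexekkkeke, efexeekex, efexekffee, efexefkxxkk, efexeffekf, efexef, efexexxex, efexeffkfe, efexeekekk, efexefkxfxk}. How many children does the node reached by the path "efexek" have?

3

The children of the "efexek" node are the distinct next characters among strings starting with "efexek".
Distinct next characters after "efexek": e, f, k.
That node has 3 child edges.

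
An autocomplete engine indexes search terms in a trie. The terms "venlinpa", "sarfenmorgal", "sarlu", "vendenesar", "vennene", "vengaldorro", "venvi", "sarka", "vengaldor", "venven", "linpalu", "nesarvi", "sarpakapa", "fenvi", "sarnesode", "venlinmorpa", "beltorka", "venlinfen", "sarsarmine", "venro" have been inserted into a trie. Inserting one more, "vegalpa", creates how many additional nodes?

"ve" is already a path in the trie; the remaining "galpa" must be added.
New nodes needed: |"vegalpa"| − 2 = 7 − 2 = 5.

5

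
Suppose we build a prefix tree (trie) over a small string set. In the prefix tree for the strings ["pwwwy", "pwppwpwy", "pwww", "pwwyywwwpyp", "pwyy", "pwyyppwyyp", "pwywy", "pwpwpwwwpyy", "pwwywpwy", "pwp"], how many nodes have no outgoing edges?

7

Leaves are exactly the stored words that no other stored word extends.
Those words: "pwppwpwy", "pwpwpwwwpyy", "pwwwy", "pwwywpwy", "pwwyywwwpyp", "pwywy", "pwyyppwyyp"
Leaf count: 7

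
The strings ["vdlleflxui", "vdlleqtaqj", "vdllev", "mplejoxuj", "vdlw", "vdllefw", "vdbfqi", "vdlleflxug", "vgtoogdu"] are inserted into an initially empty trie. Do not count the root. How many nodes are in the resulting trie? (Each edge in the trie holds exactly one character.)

39

Trace insertions, counting only characters that open a new branch:
  "vdlleflxui" → 10 new (v, d, l, l, e, f, l, x, u, i)
  "vdlleqtaqj" → prefix "vdlle" already present; 5 new (q, t, a, q, j)
  "vdllev" → prefix "vdlle" already present; 1 new (v)
  "mplejoxuj" → 9 new (m, p, l, e, j, o, x, u, j)
  "vdlw" → prefix "vdl" already present; 1 new (w)
  "vdllefw" → prefix "vdllef" already present; 1 new (w)
  "vdbfqi" → prefix "vd" already present; 4 new (b, f, q, i)
  "vdlleflxug" → prefix "vdlleflxu" already present; 1 new (g)
  "vgtoogdu" → prefix "v" already present; 7 new (g, t, o, o, g, d, u)
Total nodes = 10 + 5 + 1 + 9 + 1 + 1 + 4 + 1 + 7 = 39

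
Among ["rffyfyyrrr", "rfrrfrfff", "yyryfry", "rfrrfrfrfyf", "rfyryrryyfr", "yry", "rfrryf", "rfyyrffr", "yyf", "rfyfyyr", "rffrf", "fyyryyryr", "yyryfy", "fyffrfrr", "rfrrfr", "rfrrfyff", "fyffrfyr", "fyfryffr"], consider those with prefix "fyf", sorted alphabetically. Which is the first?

Filter for "fyf…" and sort: "fyffrfrr", "fyffrfyr", "fyfryffr"
The 1st is fyffrfrr.

fyffrfrr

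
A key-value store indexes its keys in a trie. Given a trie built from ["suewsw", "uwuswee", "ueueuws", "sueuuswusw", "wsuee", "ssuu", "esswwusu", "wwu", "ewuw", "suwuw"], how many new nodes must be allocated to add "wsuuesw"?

4

The longest prefix of "wsuuesw" already in the trie is "wsu" (length 3).
New nodes needed: |"wsuuesw"| − 3 = 7 − 3 = 4.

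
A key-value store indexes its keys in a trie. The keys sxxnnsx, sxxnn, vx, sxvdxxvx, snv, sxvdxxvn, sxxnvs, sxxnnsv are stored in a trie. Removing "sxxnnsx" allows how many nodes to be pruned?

Walk "sxxnnsx" from the leaf back toward the root, removing each node that no remaining word uses.
The suffix "x" (1 node) is used only by "sxxnnsx"; the node for "sxxnns" still has the child "v", so pruning stops there.
Nodes removed: 1

1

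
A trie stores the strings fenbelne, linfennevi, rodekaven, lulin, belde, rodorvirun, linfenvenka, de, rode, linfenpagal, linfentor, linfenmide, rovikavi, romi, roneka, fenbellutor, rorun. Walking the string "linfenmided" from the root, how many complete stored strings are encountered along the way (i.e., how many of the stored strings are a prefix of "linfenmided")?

Walk "linfenmided" from the root; an end-of-word marker is hit whenever a stored word is a prefix of "linfenmided".
Prefixes of the query that are stored words: "linfenmide"
Count: 1

1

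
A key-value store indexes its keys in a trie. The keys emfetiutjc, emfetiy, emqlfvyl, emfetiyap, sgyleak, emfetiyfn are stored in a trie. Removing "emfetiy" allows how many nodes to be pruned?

Walk "emfetiy" from the leaf back toward the root, removing each node that no remaining word uses.
Every node on "emfetiy" is still needed (e.g. by "emfetiyap"), so nothing is freed.
Nodes removed: 0

0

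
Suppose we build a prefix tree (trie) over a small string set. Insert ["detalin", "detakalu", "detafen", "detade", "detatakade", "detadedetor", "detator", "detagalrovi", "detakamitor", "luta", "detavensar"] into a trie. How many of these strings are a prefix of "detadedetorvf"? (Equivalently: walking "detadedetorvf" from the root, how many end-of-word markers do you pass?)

Traverse "detadedetorvf" character by character; count nodes along the way that are marked as word ends.
Prefixes of the query that are stored words: "detade", "detadedetor"
Count: 2

2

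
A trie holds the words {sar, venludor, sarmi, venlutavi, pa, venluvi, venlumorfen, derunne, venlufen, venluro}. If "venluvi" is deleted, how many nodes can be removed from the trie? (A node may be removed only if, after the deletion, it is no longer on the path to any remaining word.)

2

A node on "venluvi"'s path can go only if nothing else ends at it or branches off below it.
The suffix "vi" (2 nodes) is used only by "venluvi"; the node for "venlu" still has the child "d", so pruning stops there.
Nodes removed: 2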